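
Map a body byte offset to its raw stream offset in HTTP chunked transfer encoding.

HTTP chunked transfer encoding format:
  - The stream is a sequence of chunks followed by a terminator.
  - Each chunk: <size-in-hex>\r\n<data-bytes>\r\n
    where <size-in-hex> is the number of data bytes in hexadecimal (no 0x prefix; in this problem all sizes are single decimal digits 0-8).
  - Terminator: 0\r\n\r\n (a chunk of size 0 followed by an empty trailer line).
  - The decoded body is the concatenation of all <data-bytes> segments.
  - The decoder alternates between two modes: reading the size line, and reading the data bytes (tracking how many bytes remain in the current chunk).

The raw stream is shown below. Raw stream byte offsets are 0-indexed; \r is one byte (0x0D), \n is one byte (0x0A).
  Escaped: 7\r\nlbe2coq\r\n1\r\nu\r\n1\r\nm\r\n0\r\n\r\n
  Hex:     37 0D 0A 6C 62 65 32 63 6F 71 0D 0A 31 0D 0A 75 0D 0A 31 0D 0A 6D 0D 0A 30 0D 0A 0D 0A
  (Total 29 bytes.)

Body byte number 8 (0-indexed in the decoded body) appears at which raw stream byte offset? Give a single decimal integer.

Answer: 21

Derivation:
Chunk 1: stream[0..1]='7' size=0x7=7, data at stream[3..10]='lbe2coq' -> body[0..7], body so far='lbe2coq'
Chunk 2: stream[12..13]='1' size=0x1=1, data at stream[15..16]='u' -> body[7..8], body so far='lbe2coqu'
Chunk 3: stream[18..19]='1' size=0x1=1, data at stream[21..22]='m' -> body[8..9], body so far='lbe2coqum'
Chunk 4: stream[24..25]='0' size=0 (terminator). Final body='lbe2coqum' (9 bytes)
Body byte 8 at stream offset 21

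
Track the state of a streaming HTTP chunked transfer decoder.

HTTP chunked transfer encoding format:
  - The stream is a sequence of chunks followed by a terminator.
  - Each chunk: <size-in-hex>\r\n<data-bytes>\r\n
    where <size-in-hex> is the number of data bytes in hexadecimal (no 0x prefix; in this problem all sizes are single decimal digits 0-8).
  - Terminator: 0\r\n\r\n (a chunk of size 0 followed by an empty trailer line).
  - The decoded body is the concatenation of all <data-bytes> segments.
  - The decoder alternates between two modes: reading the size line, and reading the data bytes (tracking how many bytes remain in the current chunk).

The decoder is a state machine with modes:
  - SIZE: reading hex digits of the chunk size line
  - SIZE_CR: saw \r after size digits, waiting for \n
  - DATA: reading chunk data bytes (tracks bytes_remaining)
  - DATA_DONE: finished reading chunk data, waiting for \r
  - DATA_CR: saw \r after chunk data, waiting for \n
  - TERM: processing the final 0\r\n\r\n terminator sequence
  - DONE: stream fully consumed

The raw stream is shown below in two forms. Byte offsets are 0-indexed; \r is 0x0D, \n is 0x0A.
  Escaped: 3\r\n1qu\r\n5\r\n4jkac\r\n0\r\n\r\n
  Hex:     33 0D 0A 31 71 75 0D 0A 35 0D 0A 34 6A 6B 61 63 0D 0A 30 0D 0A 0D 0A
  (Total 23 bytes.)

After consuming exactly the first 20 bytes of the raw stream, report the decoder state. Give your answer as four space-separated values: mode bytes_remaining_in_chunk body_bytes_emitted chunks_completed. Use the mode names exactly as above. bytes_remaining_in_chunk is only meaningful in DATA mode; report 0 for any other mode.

Answer: SIZE_CR 0 8 2

Derivation:
Byte 0 = '3': mode=SIZE remaining=0 emitted=0 chunks_done=0
Byte 1 = 0x0D: mode=SIZE_CR remaining=0 emitted=0 chunks_done=0
Byte 2 = 0x0A: mode=DATA remaining=3 emitted=0 chunks_done=0
Byte 3 = '1': mode=DATA remaining=2 emitted=1 chunks_done=0
Byte 4 = 'q': mode=DATA remaining=1 emitted=2 chunks_done=0
Byte 5 = 'u': mode=DATA_DONE remaining=0 emitted=3 chunks_done=0
Byte 6 = 0x0D: mode=DATA_CR remaining=0 emitted=3 chunks_done=0
Byte 7 = 0x0A: mode=SIZE remaining=0 emitted=3 chunks_done=1
Byte 8 = '5': mode=SIZE remaining=0 emitted=3 chunks_done=1
Byte 9 = 0x0D: mode=SIZE_CR remaining=0 emitted=3 chunks_done=1
Byte 10 = 0x0A: mode=DATA remaining=5 emitted=3 chunks_done=1
Byte 11 = '4': mode=DATA remaining=4 emitted=4 chunks_done=1
Byte 12 = 'j': mode=DATA remaining=3 emitted=5 chunks_done=1
Byte 13 = 'k': mode=DATA remaining=2 emitted=6 chunks_done=1
Byte 14 = 'a': mode=DATA remaining=1 emitted=7 chunks_done=1
Byte 15 = 'c': mode=DATA_DONE remaining=0 emitted=8 chunks_done=1
Byte 16 = 0x0D: mode=DATA_CR remaining=0 emitted=8 chunks_done=1
Byte 17 = 0x0A: mode=SIZE remaining=0 emitted=8 chunks_done=2
Byte 18 = '0': mode=SIZE remaining=0 emitted=8 chunks_done=2
Byte 19 = 0x0D: mode=SIZE_CR remaining=0 emitted=8 chunks_done=2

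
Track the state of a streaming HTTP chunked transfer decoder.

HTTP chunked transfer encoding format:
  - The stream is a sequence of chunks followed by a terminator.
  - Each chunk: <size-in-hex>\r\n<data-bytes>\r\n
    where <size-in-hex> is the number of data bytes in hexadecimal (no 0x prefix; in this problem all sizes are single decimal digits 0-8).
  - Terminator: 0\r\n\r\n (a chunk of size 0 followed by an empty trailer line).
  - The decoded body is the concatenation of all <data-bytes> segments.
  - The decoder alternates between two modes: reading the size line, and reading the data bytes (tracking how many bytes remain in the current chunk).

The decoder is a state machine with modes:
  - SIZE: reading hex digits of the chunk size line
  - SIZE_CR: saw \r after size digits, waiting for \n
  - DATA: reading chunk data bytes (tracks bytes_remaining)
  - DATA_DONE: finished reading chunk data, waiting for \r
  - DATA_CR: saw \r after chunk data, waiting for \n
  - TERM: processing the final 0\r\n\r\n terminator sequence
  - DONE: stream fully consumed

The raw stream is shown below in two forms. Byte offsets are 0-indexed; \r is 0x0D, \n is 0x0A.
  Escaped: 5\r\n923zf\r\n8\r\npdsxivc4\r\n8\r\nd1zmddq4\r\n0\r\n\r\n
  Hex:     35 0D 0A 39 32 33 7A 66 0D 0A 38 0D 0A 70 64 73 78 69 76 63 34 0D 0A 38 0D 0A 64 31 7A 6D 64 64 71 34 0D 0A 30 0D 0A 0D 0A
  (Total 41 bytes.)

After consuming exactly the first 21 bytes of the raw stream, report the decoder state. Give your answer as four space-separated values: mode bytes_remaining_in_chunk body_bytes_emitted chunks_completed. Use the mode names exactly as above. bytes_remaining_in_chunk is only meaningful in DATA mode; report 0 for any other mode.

Byte 0 = '5': mode=SIZE remaining=0 emitted=0 chunks_done=0
Byte 1 = 0x0D: mode=SIZE_CR remaining=0 emitted=0 chunks_done=0
Byte 2 = 0x0A: mode=DATA remaining=5 emitted=0 chunks_done=0
Byte 3 = '9': mode=DATA remaining=4 emitted=1 chunks_done=0
Byte 4 = '2': mode=DATA remaining=3 emitted=2 chunks_done=0
Byte 5 = '3': mode=DATA remaining=2 emitted=3 chunks_done=0
Byte 6 = 'z': mode=DATA remaining=1 emitted=4 chunks_done=0
Byte 7 = 'f': mode=DATA_DONE remaining=0 emitted=5 chunks_done=0
Byte 8 = 0x0D: mode=DATA_CR remaining=0 emitted=5 chunks_done=0
Byte 9 = 0x0A: mode=SIZE remaining=0 emitted=5 chunks_done=1
Byte 10 = '8': mode=SIZE remaining=0 emitted=5 chunks_done=1
Byte 11 = 0x0D: mode=SIZE_CR remaining=0 emitted=5 chunks_done=1
Byte 12 = 0x0A: mode=DATA remaining=8 emitted=5 chunks_done=1
Byte 13 = 'p': mode=DATA remaining=7 emitted=6 chunks_done=1
Byte 14 = 'd': mode=DATA remaining=6 emitted=7 chunks_done=1
Byte 15 = 's': mode=DATA remaining=5 emitted=8 chunks_done=1
Byte 16 = 'x': mode=DATA remaining=4 emitted=9 chunks_done=1
Byte 17 = 'i': mode=DATA remaining=3 emitted=10 chunks_done=1
Byte 18 = 'v': mode=DATA remaining=2 emitted=11 chunks_done=1
Byte 19 = 'c': mode=DATA remaining=1 emitted=12 chunks_done=1
Byte 20 = '4': mode=DATA_DONE remaining=0 emitted=13 chunks_done=1

Answer: DATA_DONE 0 13 1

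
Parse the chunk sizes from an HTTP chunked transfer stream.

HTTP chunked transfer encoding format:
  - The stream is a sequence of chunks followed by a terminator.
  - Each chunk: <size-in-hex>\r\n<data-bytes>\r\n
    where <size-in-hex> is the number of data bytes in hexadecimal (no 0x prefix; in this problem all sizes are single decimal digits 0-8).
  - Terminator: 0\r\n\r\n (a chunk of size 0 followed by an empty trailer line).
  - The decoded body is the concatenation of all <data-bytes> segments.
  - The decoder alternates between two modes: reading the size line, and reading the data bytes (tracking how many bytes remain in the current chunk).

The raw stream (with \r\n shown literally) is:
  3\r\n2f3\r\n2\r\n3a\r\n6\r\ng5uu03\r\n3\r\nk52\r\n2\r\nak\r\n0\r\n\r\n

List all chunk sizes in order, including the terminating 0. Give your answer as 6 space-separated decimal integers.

Chunk 1: stream[0..1]='3' size=0x3=3, data at stream[3..6]='2f3' -> body[0..3], body so far='2f3'
Chunk 2: stream[8..9]='2' size=0x2=2, data at stream[11..13]='3a' -> body[3..5], body so far='2f33a'
Chunk 3: stream[15..16]='6' size=0x6=6, data at stream[18..24]='g5uu03' -> body[5..11], body so far='2f33ag5uu03'
Chunk 4: stream[26..27]='3' size=0x3=3, data at stream[29..32]='k52' -> body[11..14], body so far='2f33ag5uu03k52'
Chunk 5: stream[34..35]='2' size=0x2=2, data at stream[37..39]='ak' -> body[14..16], body so far='2f33ag5uu03k52ak'
Chunk 6: stream[41..42]='0' size=0 (terminator). Final body='2f33ag5uu03k52ak' (16 bytes)

Answer: 3 2 6 3 2 0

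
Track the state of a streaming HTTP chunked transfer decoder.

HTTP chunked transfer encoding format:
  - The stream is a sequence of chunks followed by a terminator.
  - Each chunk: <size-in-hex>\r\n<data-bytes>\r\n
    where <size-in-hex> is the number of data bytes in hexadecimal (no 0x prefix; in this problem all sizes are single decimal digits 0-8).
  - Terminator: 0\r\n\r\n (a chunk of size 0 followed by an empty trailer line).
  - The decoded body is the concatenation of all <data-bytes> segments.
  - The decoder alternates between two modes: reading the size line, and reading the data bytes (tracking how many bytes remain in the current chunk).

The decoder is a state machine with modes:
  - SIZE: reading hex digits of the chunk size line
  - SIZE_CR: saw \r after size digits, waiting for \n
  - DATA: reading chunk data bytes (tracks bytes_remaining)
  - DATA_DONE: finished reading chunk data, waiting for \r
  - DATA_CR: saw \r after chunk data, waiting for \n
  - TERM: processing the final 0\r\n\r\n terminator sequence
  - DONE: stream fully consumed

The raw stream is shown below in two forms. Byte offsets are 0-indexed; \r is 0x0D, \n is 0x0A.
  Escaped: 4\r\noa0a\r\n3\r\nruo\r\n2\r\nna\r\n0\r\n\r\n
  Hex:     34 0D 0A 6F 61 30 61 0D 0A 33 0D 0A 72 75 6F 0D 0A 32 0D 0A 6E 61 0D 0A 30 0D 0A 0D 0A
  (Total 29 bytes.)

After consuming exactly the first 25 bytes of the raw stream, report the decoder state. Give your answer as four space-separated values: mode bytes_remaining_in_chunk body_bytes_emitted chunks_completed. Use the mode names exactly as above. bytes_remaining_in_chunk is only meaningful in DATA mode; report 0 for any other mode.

Byte 0 = '4': mode=SIZE remaining=0 emitted=0 chunks_done=0
Byte 1 = 0x0D: mode=SIZE_CR remaining=0 emitted=0 chunks_done=0
Byte 2 = 0x0A: mode=DATA remaining=4 emitted=0 chunks_done=0
Byte 3 = 'o': mode=DATA remaining=3 emitted=1 chunks_done=0
Byte 4 = 'a': mode=DATA remaining=2 emitted=2 chunks_done=0
Byte 5 = '0': mode=DATA remaining=1 emitted=3 chunks_done=0
Byte 6 = 'a': mode=DATA_DONE remaining=0 emitted=4 chunks_done=0
Byte 7 = 0x0D: mode=DATA_CR remaining=0 emitted=4 chunks_done=0
Byte 8 = 0x0A: mode=SIZE remaining=0 emitted=4 chunks_done=1
Byte 9 = '3': mode=SIZE remaining=0 emitted=4 chunks_done=1
Byte 10 = 0x0D: mode=SIZE_CR remaining=0 emitted=4 chunks_done=1
Byte 11 = 0x0A: mode=DATA remaining=3 emitted=4 chunks_done=1
Byte 12 = 'r': mode=DATA remaining=2 emitted=5 chunks_done=1
Byte 13 = 'u': mode=DATA remaining=1 emitted=6 chunks_done=1
Byte 14 = 'o': mode=DATA_DONE remaining=0 emitted=7 chunks_done=1
Byte 15 = 0x0D: mode=DATA_CR remaining=0 emitted=7 chunks_done=1
Byte 16 = 0x0A: mode=SIZE remaining=0 emitted=7 chunks_done=2
Byte 17 = '2': mode=SIZE remaining=0 emitted=7 chunks_done=2
Byte 18 = 0x0D: mode=SIZE_CR remaining=0 emitted=7 chunks_done=2
Byte 19 = 0x0A: mode=DATA remaining=2 emitted=7 chunks_done=2
Byte 20 = 'n': mode=DATA remaining=1 emitted=8 chunks_done=2
Byte 21 = 'a': mode=DATA_DONE remaining=0 emitted=9 chunks_done=2
Byte 22 = 0x0D: mode=DATA_CR remaining=0 emitted=9 chunks_done=2
Byte 23 = 0x0A: mode=SIZE remaining=0 emitted=9 chunks_done=3
Byte 24 = '0': mode=SIZE remaining=0 emitted=9 chunks_done=3

Answer: SIZE 0 9 3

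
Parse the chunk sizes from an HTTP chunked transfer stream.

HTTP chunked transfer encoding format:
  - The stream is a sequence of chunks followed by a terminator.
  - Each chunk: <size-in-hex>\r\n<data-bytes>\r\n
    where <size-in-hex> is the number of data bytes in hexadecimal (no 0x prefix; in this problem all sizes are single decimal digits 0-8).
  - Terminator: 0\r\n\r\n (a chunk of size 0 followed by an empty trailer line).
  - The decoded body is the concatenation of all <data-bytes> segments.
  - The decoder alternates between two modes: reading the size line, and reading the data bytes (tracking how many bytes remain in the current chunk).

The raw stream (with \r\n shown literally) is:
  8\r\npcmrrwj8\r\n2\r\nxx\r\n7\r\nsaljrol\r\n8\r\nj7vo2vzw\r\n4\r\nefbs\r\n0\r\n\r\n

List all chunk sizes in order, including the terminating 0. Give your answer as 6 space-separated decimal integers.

Chunk 1: stream[0..1]='8' size=0x8=8, data at stream[3..11]='pcmrrwj8' -> body[0..8], body so far='pcmrrwj8'
Chunk 2: stream[13..14]='2' size=0x2=2, data at stream[16..18]='xx' -> body[8..10], body so far='pcmrrwj8xx'
Chunk 3: stream[20..21]='7' size=0x7=7, data at stream[23..30]='saljrol' -> body[10..17], body so far='pcmrrwj8xxsaljrol'
Chunk 4: stream[32..33]='8' size=0x8=8, data at stream[35..43]='j7vo2vzw' -> body[17..25], body so far='pcmrrwj8xxsaljrolj7vo2vzw'
Chunk 5: stream[45..46]='4' size=0x4=4, data at stream[48..52]='efbs' -> body[25..29], body so far='pcmrrwj8xxsaljrolj7vo2vzwefbs'
Chunk 6: stream[54..55]='0' size=0 (terminator). Final body='pcmrrwj8xxsaljrolj7vo2vzwefbs' (29 bytes)

Answer: 8 2 7 8 4 0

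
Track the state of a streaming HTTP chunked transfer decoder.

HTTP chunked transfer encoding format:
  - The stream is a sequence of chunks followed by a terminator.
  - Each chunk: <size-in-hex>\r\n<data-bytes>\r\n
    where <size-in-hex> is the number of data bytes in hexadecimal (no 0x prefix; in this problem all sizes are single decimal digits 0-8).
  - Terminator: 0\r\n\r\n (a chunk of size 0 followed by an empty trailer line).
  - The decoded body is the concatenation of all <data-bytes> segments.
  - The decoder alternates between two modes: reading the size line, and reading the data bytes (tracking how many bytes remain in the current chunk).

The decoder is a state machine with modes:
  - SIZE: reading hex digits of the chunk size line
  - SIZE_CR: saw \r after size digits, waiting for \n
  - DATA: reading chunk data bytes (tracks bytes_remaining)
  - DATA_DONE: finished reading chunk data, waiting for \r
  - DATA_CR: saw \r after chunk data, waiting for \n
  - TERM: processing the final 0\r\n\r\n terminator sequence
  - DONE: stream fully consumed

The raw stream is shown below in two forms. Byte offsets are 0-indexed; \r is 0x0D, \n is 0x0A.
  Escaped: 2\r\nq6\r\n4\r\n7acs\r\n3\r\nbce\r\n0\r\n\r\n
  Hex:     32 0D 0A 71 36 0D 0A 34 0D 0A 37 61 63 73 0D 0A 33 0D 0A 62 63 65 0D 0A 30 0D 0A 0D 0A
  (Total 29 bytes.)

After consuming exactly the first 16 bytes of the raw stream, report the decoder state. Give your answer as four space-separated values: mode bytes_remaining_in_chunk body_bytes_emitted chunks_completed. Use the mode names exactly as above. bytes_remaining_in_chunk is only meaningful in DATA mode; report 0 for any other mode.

Answer: SIZE 0 6 2

Derivation:
Byte 0 = '2': mode=SIZE remaining=0 emitted=0 chunks_done=0
Byte 1 = 0x0D: mode=SIZE_CR remaining=0 emitted=0 chunks_done=0
Byte 2 = 0x0A: mode=DATA remaining=2 emitted=0 chunks_done=0
Byte 3 = 'q': mode=DATA remaining=1 emitted=1 chunks_done=0
Byte 4 = '6': mode=DATA_DONE remaining=0 emitted=2 chunks_done=0
Byte 5 = 0x0D: mode=DATA_CR remaining=0 emitted=2 chunks_done=0
Byte 6 = 0x0A: mode=SIZE remaining=0 emitted=2 chunks_done=1
Byte 7 = '4': mode=SIZE remaining=0 emitted=2 chunks_done=1
Byte 8 = 0x0D: mode=SIZE_CR remaining=0 emitted=2 chunks_done=1
Byte 9 = 0x0A: mode=DATA remaining=4 emitted=2 chunks_done=1
Byte 10 = '7': mode=DATA remaining=3 emitted=3 chunks_done=1
Byte 11 = 'a': mode=DATA remaining=2 emitted=4 chunks_done=1
Byte 12 = 'c': mode=DATA remaining=1 emitted=5 chunks_done=1
Byte 13 = 's': mode=DATA_DONE remaining=0 emitted=6 chunks_done=1
Byte 14 = 0x0D: mode=DATA_CR remaining=0 emitted=6 chunks_done=1
Byte 15 = 0x0A: mode=SIZE remaining=0 emitted=6 chunks_done=2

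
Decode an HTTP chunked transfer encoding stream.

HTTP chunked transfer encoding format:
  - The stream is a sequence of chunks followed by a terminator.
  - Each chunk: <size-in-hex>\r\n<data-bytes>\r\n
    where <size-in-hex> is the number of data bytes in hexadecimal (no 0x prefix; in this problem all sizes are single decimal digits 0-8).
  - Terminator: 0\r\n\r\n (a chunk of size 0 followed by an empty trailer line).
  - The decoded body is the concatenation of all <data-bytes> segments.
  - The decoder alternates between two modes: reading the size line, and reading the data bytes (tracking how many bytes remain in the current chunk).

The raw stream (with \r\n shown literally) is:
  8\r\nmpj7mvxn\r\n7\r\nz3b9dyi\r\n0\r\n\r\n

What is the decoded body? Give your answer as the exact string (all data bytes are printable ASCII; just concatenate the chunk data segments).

Answer: mpj7mvxnz3b9dyi

Derivation:
Chunk 1: stream[0..1]='8' size=0x8=8, data at stream[3..11]='mpj7mvxn' -> body[0..8], body so far='mpj7mvxn'
Chunk 2: stream[13..14]='7' size=0x7=7, data at stream[16..23]='z3b9dyi' -> body[8..15], body so far='mpj7mvxnz3b9dyi'
Chunk 3: stream[25..26]='0' size=0 (terminator). Final body='mpj7mvxnz3b9dyi' (15 bytes)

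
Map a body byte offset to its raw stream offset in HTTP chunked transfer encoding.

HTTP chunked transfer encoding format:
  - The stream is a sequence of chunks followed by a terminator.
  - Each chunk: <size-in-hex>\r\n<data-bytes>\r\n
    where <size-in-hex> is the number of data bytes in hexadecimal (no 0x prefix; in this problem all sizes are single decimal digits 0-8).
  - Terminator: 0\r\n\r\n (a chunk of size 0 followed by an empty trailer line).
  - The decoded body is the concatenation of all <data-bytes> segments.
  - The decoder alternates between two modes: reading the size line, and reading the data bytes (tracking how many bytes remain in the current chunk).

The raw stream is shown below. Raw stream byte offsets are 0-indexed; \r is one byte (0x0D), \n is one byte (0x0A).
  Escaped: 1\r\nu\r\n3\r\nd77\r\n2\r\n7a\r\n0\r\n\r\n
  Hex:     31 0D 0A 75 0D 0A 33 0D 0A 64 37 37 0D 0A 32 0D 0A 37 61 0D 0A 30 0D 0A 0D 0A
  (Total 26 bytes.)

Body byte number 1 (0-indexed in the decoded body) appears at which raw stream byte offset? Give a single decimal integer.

Answer: 9

Derivation:
Chunk 1: stream[0..1]='1' size=0x1=1, data at stream[3..4]='u' -> body[0..1], body so far='u'
Chunk 2: stream[6..7]='3' size=0x3=3, data at stream[9..12]='d77' -> body[1..4], body so far='ud77'
Chunk 3: stream[14..15]='2' size=0x2=2, data at stream[17..19]='7a' -> body[4..6], body so far='ud777a'
Chunk 4: stream[21..22]='0' size=0 (terminator). Final body='ud777a' (6 bytes)
Body byte 1 at stream offset 9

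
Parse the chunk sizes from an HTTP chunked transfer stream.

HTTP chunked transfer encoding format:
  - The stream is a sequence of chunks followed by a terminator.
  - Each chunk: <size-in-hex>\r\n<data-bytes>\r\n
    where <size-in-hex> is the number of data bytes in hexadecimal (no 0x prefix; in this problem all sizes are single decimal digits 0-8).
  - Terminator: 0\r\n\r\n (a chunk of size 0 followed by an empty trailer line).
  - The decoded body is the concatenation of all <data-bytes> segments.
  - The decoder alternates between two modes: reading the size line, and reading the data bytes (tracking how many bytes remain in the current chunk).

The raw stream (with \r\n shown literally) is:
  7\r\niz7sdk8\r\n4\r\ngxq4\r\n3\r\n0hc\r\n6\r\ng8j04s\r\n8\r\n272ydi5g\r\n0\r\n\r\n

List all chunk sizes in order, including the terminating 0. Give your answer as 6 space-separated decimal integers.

Chunk 1: stream[0..1]='7' size=0x7=7, data at stream[3..10]='iz7sdk8' -> body[0..7], body so far='iz7sdk8'
Chunk 2: stream[12..13]='4' size=0x4=4, data at stream[15..19]='gxq4' -> body[7..11], body so far='iz7sdk8gxq4'
Chunk 3: stream[21..22]='3' size=0x3=3, data at stream[24..27]='0hc' -> body[11..14], body so far='iz7sdk8gxq40hc'
Chunk 4: stream[29..30]='6' size=0x6=6, data at stream[32..38]='g8j04s' -> body[14..20], body so far='iz7sdk8gxq40hcg8j04s'
Chunk 5: stream[40..41]='8' size=0x8=8, data at stream[43..51]='272ydi5g' -> body[20..28], body so far='iz7sdk8gxq40hcg8j04s272ydi5g'
Chunk 6: stream[53..54]='0' size=0 (terminator). Final body='iz7sdk8gxq40hcg8j04s272ydi5g' (28 bytes)

Answer: 7 4 3 6 8 0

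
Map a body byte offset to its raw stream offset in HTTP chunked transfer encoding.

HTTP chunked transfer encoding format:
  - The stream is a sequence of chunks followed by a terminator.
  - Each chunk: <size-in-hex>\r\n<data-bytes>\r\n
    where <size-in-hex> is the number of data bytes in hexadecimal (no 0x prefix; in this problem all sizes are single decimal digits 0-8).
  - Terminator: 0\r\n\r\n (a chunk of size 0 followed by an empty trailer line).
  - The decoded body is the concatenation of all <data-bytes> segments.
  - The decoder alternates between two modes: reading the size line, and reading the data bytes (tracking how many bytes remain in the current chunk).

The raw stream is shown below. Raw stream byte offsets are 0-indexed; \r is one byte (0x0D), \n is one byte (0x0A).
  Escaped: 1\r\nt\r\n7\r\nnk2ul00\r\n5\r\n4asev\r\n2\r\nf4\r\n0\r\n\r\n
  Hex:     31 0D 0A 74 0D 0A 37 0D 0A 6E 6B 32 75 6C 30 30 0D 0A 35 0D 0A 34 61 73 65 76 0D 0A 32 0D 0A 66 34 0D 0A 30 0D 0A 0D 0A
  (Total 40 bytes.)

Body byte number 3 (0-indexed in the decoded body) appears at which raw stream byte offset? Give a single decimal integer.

Answer: 11

Derivation:
Chunk 1: stream[0..1]='1' size=0x1=1, data at stream[3..4]='t' -> body[0..1], body so far='t'
Chunk 2: stream[6..7]='7' size=0x7=7, data at stream[9..16]='nk2ul00' -> body[1..8], body so far='tnk2ul00'
Chunk 3: stream[18..19]='5' size=0x5=5, data at stream[21..26]='4asev' -> body[8..13], body so far='tnk2ul004asev'
Chunk 4: stream[28..29]='2' size=0x2=2, data at stream[31..33]='f4' -> body[13..15], body so far='tnk2ul004asevf4'
Chunk 5: stream[35..36]='0' size=0 (terminator). Final body='tnk2ul004asevf4' (15 bytes)
Body byte 3 at stream offset 11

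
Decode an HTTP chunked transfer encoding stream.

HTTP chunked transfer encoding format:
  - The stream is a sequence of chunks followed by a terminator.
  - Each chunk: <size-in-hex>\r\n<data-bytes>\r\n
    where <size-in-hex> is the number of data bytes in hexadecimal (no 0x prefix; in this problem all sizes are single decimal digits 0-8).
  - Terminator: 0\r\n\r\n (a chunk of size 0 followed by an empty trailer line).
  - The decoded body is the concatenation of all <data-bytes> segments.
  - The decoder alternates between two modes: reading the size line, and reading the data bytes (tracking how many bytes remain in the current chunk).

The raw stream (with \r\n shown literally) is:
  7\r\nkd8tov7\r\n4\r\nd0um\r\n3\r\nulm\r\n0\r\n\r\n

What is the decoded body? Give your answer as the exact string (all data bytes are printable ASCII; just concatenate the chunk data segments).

Answer: kd8tov7d0umulm

Derivation:
Chunk 1: stream[0..1]='7' size=0x7=7, data at stream[3..10]='kd8tov7' -> body[0..7], body so far='kd8tov7'
Chunk 2: stream[12..13]='4' size=0x4=4, data at stream[15..19]='d0um' -> body[7..11], body so far='kd8tov7d0um'
Chunk 3: stream[21..22]='3' size=0x3=3, data at stream[24..27]='ulm' -> body[11..14], body so far='kd8tov7d0umulm'
Chunk 4: stream[29..30]='0' size=0 (terminator). Final body='kd8tov7d0umulm' (14 bytes)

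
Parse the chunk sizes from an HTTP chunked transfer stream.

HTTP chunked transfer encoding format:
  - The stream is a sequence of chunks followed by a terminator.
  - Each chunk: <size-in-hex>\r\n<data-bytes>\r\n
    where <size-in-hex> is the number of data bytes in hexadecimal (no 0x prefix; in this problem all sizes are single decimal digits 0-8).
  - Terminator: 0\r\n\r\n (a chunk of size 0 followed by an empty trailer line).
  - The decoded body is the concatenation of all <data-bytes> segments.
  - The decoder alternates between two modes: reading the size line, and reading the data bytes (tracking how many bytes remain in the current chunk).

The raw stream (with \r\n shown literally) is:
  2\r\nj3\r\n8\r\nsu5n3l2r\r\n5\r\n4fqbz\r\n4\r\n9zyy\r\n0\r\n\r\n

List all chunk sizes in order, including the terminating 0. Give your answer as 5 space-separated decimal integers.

Chunk 1: stream[0..1]='2' size=0x2=2, data at stream[3..5]='j3' -> body[0..2], body so far='j3'
Chunk 2: stream[7..8]='8' size=0x8=8, data at stream[10..18]='su5n3l2r' -> body[2..10], body so far='j3su5n3l2r'
Chunk 3: stream[20..21]='5' size=0x5=5, data at stream[23..28]='4fqbz' -> body[10..15], body so far='j3su5n3l2r4fqbz'
Chunk 4: stream[30..31]='4' size=0x4=4, data at stream[33..37]='9zyy' -> body[15..19], body so far='j3su5n3l2r4fqbz9zyy'
Chunk 5: stream[39..40]='0' size=0 (terminator). Final body='j3su5n3l2r4fqbz9zyy' (19 bytes)

Answer: 2 8 5 4 0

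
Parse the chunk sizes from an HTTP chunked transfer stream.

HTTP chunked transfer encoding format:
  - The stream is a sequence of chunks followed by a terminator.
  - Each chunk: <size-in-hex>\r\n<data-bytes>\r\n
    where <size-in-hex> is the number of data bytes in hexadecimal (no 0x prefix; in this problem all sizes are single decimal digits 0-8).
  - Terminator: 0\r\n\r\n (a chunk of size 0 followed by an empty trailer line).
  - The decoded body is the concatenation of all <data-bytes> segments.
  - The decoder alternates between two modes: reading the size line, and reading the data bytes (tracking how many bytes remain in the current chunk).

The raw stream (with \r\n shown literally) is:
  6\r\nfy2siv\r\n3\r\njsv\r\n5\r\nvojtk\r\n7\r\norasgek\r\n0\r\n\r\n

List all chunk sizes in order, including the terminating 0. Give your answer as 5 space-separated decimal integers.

Chunk 1: stream[0..1]='6' size=0x6=6, data at stream[3..9]='fy2siv' -> body[0..6], body so far='fy2siv'
Chunk 2: stream[11..12]='3' size=0x3=3, data at stream[14..17]='jsv' -> body[6..9], body so far='fy2sivjsv'
Chunk 3: stream[19..20]='5' size=0x5=5, data at stream[22..27]='vojtk' -> body[9..14], body so far='fy2sivjsvvojtk'
Chunk 4: stream[29..30]='7' size=0x7=7, data at stream[32..39]='orasgek' -> body[14..21], body so far='fy2sivjsvvojtkorasgek'
Chunk 5: stream[41..42]='0' size=0 (terminator). Final body='fy2sivjsvvojtkorasgek' (21 bytes)

Answer: 6 3 5 7 0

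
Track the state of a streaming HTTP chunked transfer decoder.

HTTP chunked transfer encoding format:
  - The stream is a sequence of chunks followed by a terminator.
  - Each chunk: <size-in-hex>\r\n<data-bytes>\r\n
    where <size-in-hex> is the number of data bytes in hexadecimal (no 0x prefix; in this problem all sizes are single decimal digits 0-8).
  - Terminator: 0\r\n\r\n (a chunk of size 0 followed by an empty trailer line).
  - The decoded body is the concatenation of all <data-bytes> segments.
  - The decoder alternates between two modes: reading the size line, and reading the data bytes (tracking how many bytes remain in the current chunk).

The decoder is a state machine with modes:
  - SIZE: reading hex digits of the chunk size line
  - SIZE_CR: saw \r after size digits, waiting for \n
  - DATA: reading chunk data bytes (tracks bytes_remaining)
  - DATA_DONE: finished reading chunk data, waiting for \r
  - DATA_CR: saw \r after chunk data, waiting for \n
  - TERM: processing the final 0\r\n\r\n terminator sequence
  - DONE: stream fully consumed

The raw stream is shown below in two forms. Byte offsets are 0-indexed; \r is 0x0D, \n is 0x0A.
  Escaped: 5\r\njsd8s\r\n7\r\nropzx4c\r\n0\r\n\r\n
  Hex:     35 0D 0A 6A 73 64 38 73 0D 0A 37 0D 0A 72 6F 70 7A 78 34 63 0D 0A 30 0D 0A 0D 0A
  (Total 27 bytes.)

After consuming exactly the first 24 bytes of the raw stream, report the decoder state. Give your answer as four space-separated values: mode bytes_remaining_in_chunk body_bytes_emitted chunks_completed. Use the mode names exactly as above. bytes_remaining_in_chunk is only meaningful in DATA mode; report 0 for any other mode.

Answer: SIZE_CR 0 12 2

Derivation:
Byte 0 = '5': mode=SIZE remaining=0 emitted=0 chunks_done=0
Byte 1 = 0x0D: mode=SIZE_CR remaining=0 emitted=0 chunks_done=0
Byte 2 = 0x0A: mode=DATA remaining=5 emitted=0 chunks_done=0
Byte 3 = 'j': mode=DATA remaining=4 emitted=1 chunks_done=0
Byte 4 = 's': mode=DATA remaining=3 emitted=2 chunks_done=0
Byte 5 = 'd': mode=DATA remaining=2 emitted=3 chunks_done=0
Byte 6 = '8': mode=DATA remaining=1 emitted=4 chunks_done=0
Byte 7 = 's': mode=DATA_DONE remaining=0 emitted=5 chunks_done=0
Byte 8 = 0x0D: mode=DATA_CR remaining=0 emitted=5 chunks_done=0
Byte 9 = 0x0A: mode=SIZE remaining=0 emitted=5 chunks_done=1
Byte 10 = '7': mode=SIZE remaining=0 emitted=5 chunks_done=1
Byte 11 = 0x0D: mode=SIZE_CR remaining=0 emitted=5 chunks_done=1
Byte 12 = 0x0A: mode=DATA remaining=7 emitted=5 chunks_done=1
Byte 13 = 'r': mode=DATA remaining=6 emitted=6 chunks_done=1
Byte 14 = 'o': mode=DATA remaining=5 emitted=7 chunks_done=1
Byte 15 = 'p': mode=DATA remaining=4 emitted=8 chunks_done=1
Byte 16 = 'z': mode=DATA remaining=3 emitted=9 chunks_done=1
Byte 17 = 'x': mode=DATA remaining=2 emitted=10 chunks_done=1
Byte 18 = '4': mode=DATA remaining=1 emitted=11 chunks_done=1
Byte 19 = 'c': mode=DATA_DONE remaining=0 emitted=12 chunks_done=1
Byte 20 = 0x0D: mode=DATA_CR remaining=0 emitted=12 chunks_done=1
Byte 21 = 0x0A: mode=SIZE remaining=0 emitted=12 chunks_done=2
Byte 22 = '0': mode=SIZE remaining=0 emitted=12 chunks_done=2
Byte 23 = 0x0D: mode=SIZE_CR remaining=0 emitted=12 chunks_done=2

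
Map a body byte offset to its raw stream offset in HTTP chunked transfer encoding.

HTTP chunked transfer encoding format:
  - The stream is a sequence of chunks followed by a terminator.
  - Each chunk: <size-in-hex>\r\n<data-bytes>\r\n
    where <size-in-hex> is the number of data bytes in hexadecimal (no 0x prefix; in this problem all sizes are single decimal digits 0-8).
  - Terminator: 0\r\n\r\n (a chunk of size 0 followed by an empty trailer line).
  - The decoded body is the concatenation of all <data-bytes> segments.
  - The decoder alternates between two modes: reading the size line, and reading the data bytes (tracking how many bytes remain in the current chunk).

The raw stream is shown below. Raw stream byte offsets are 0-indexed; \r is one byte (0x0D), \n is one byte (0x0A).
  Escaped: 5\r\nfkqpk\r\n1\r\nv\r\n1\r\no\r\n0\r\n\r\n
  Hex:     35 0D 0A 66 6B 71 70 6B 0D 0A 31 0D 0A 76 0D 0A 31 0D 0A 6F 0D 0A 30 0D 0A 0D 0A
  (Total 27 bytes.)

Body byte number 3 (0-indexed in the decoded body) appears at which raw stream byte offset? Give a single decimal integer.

Answer: 6

Derivation:
Chunk 1: stream[0..1]='5' size=0x5=5, data at stream[3..8]='fkqpk' -> body[0..5], body so far='fkqpk'
Chunk 2: stream[10..11]='1' size=0x1=1, data at stream[13..14]='v' -> body[5..6], body so far='fkqpkv'
Chunk 3: stream[16..17]='1' size=0x1=1, data at stream[19..20]='o' -> body[6..7], body so far='fkqpkvo'
Chunk 4: stream[22..23]='0' size=0 (terminator). Final body='fkqpkvo' (7 bytes)
Body byte 3 at stream offset 6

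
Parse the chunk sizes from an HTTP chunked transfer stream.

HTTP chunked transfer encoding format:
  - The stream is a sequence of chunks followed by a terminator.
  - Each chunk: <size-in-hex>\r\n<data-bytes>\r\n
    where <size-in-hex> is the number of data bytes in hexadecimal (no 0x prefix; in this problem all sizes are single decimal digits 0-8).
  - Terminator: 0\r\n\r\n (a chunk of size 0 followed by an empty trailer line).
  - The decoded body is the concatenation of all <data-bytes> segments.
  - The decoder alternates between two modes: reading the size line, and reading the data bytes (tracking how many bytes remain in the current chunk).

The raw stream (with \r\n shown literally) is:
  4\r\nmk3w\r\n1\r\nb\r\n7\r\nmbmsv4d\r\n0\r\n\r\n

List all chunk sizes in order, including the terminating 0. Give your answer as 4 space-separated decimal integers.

Chunk 1: stream[0..1]='4' size=0x4=4, data at stream[3..7]='mk3w' -> body[0..4], body so far='mk3w'
Chunk 2: stream[9..10]='1' size=0x1=1, data at stream[12..13]='b' -> body[4..5], body so far='mk3wb'
Chunk 3: stream[15..16]='7' size=0x7=7, data at stream[18..25]='mbmsv4d' -> body[5..12], body so far='mk3wbmbmsv4d'
Chunk 4: stream[27..28]='0' size=0 (terminator). Final body='mk3wbmbmsv4d' (12 bytes)

Answer: 4 1 7 0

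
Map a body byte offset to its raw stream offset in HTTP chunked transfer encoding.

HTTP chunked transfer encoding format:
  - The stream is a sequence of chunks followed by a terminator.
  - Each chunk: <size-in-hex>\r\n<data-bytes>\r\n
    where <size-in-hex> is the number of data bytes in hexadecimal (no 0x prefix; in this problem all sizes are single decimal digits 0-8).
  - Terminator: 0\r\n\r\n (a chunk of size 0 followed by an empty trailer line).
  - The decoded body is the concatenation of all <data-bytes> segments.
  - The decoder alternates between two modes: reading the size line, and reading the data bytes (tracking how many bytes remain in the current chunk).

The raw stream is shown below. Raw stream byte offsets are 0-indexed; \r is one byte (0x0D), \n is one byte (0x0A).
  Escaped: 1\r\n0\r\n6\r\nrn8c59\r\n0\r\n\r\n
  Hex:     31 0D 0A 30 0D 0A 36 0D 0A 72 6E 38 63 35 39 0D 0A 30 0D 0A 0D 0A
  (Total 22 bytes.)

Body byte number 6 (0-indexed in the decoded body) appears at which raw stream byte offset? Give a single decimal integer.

Answer: 14

Derivation:
Chunk 1: stream[0..1]='1' size=0x1=1, data at stream[3..4]='0' -> body[0..1], body so far='0'
Chunk 2: stream[6..7]='6' size=0x6=6, data at stream[9..15]='rn8c59' -> body[1..7], body so far='0rn8c59'
Chunk 3: stream[17..18]='0' size=0 (terminator). Final body='0rn8c59' (7 bytes)
Body byte 6 at stream offset 14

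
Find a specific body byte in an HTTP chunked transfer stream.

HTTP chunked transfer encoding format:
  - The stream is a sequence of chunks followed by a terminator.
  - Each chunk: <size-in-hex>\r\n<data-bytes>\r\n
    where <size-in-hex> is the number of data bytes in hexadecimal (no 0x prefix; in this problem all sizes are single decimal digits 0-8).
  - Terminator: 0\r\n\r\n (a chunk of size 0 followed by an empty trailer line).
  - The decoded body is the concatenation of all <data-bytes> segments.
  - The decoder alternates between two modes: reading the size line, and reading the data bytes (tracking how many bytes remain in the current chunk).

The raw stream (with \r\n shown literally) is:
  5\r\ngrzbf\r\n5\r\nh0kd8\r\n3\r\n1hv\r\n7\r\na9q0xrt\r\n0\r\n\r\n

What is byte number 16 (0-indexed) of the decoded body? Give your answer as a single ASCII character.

Answer: 0

Derivation:
Chunk 1: stream[0..1]='5' size=0x5=5, data at stream[3..8]='grzbf' -> body[0..5], body so far='grzbf'
Chunk 2: stream[10..11]='5' size=0x5=5, data at stream[13..18]='h0kd8' -> body[5..10], body so far='grzbfh0kd8'
Chunk 3: stream[20..21]='3' size=0x3=3, data at stream[23..26]='1hv' -> body[10..13], body so far='grzbfh0kd81hv'
Chunk 4: stream[28..29]='7' size=0x7=7, data at stream[31..38]='a9q0xrt' -> body[13..20], body so far='grzbfh0kd81hva9q0xrt'
Chunk 5: stream[40..41]='0' size=0 (terminator). Final body='grzbfh0kd81hva9q0xrt' (20 bytes)
Body byte 16 = '0'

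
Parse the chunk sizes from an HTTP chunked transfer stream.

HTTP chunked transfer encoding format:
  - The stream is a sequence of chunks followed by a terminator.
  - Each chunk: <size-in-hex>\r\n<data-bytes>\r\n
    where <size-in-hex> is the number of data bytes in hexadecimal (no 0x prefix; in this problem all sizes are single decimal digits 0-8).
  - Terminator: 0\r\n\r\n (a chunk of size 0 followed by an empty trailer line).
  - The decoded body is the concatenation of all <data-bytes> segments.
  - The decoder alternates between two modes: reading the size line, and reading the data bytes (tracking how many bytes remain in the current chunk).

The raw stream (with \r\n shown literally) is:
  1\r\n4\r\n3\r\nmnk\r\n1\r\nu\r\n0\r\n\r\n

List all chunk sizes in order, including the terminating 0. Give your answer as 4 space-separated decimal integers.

Answer: 1 3 1 0

Derivation:
Chunk 1: stream[0..1]='1' size=0x1=1, data at stream[3..4]='4' -> body[0..1], body so far='4'
Chunk 2: stream[6..7]='3' size=0x3=3, data at stream[9..12]='mnk' -> body[1..4], body so far='4mnk'
Chunk 3: stream[14..15]='1' size=0x1=1, data at stream[17..18]='u' -> body[4..5], body so far='4mnku'
Chunk 4: stream[20..21]='0' size=0 (terminator). Final body='4mnku' (5 bytes)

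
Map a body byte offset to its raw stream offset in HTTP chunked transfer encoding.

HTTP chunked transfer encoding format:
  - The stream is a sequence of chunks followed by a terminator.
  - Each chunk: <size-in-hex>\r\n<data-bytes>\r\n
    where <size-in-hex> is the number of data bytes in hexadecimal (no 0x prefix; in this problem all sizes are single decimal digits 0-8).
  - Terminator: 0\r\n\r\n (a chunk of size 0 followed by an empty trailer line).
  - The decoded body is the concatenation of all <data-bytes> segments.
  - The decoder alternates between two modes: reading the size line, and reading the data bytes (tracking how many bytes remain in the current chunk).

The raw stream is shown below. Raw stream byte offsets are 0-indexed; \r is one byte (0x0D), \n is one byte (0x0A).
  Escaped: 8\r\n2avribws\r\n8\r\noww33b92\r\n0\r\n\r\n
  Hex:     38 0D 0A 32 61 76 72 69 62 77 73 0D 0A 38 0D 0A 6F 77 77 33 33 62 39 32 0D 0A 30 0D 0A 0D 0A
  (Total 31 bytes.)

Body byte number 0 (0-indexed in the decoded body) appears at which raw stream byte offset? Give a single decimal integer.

Chunk 1: stream[0..1]='8' size=0x8=8, data at stream[3..11]='2avribws' -> body[0..8], body so far='2avribws'
Chunk 2: stream[13..14]='8' size=0x8=8, data at stream[16..24]='oww33b92' -> body[8..16], body so far='2avribwsoww33b92'
Chunk 3: stream[26..27]='0' size=0 (terminator). Final body='2avribwsoww33b92' (16 bytes)
Body byte 0 at stream offset 3

Answer: 3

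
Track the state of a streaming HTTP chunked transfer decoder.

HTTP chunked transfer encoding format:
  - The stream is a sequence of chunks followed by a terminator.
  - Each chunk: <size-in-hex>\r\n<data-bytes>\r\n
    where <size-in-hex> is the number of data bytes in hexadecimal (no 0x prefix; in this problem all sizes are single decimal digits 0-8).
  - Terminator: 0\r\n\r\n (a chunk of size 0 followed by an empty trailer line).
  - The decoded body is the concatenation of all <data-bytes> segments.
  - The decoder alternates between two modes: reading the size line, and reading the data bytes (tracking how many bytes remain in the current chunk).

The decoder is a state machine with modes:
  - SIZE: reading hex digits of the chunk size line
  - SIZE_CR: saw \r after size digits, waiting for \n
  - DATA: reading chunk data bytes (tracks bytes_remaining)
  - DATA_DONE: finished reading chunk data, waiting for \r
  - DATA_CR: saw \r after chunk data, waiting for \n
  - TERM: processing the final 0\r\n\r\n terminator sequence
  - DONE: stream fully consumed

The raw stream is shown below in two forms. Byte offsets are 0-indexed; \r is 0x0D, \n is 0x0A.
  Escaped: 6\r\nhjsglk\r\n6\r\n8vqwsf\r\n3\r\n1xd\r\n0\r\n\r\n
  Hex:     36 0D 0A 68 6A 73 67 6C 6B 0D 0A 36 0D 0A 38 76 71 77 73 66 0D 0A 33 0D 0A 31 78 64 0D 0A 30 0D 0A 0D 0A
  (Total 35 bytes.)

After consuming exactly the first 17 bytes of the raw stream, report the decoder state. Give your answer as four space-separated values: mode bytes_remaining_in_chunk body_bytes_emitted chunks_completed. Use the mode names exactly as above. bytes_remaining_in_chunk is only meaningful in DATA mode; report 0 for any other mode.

Byte 0 = '6': mode=SIZE remaining=0 emitted=0 chunks_done=0
Byte 1 = 0x0D: mode=SIZE_CR remaining=0 emitted=0 chunks_done=0
Byte 2 = 0x0A: mode=DATA remaining=6 emitted=0 chunks_done=0
Byte 3 = 'h': mode=DATA remaining=5 emitted=1 chunks_done=0
Byte 4 = 'j': mode=DATA remaining=4 emitted=2 chunks_done=0
Byte 5 = 's': mode=DATA remaining=3 emitted=3 chunks_done=0
Byte 6 = 'g': mode=DATA remaining=2 emitted=4 chunks_done=0
Byte 7 = 'l': mode=DATA remaining=1 emitted=5 chunks_done=0
Byte 8 = 'k': mode=DATA_DONE remaining=0 emitted=6 chunks_done=0
Byte 9 = 0x0D: mode=DATA_CR remaining=0 emitted=6 chunks_done=0
Byte 10 = 0x0A: mode=SIZE remaining=0 emitted=6 chunks_done=1
Byte 11 = '6': mode=SIZE remaining=0 emitted=6 chunks_done=1
Byte 12 = 0x0D: mode=SIZE_CR remaining=0 emitted=6 chunks_done=1
Byte 13 = 0x0A: mode=DATA remaining=6 emitted=6 chunks_done=1
Byte 14 = '8': mode=DATA remaining=5 emitted=7 chunks_done=1
Byte 15 = 'v': mode=DATA remaining=4 emitted=8 chunks_done=1
Byte 16 = 'q': mode=DATA remaining=3 emitted=9 chunks_done=1

Answer: DATA 3 9 1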